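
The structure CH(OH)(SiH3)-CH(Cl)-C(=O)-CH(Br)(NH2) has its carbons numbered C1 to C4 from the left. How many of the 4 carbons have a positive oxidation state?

Tallying each carbon's bonds:
C1: 1C, 1H, 1O, 1Si → 0 − 1 + 1 − 1 = -1
C2: 2C, 1H, 1Cl → 0 − 1 + 1 = 0
C3: 2C, 2O → 0 + 2 = +2
C4: 1C, 1H, 1N, 1Br → 0 − 1 + 1 + 1 = +1
2 carbons (C3, C4) meet the condition.

2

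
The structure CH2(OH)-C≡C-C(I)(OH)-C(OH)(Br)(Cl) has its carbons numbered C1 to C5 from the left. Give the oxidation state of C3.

Each bond to a more electronegative atom (O, N, halogen) counts +1, each bond to a less electronegative atom (H, metal, B, Si) counts −1, and each C–C bond counts 0.
C3 has a triple bond to C (3×0 = 0), one bond to C (0).
Oxidation state = 0 + 0 = 0.

0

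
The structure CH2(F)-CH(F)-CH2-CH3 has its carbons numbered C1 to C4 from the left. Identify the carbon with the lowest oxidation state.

C4

Assign +1 per bond to O/N/halogen, −1 per bond to H or an electropositive element, and 0 per bond to carbon. Tallying each carbon:
C1: 1C, 2H, 1F → 0 − 2 + 1 = -1
C2: 2C, 1H, 1F → 0 − 1 + 1 = 0
C3: 2C, 2H → 0 − 2 = -2
C4: 1C, 3H → 0 − 3 = -3
The most reduced carbon is C4 at -3.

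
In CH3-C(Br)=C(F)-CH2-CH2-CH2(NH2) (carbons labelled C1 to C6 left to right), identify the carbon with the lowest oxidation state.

Tallying each carbon's bonds:
C1: 1C, 3H → 0 − 3 = -3
C2: 3C, 1Br → 0 + 1 = +1
C3: 3C, 1F → 0 + 1 = +1
C4: 2C, 2H → 0 − 2 = -2
C5: 2C, 2H → 0 − 2 = -2
C6: 1C, 2H, 1N → 0 − 2 + 1 = -1
The most reduced carbon is C1 at -3.

C1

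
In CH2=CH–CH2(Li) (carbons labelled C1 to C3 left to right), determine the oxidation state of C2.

Assign +1 per bond to O/N/halogen, −1 per bond to H or an electropositive element, and 0 per bond to carbon.
C2 has a double bond to C (2×0 = 0), one bond to C (0), one bond to H (-1).
Oxidation state = 0 + 0 − 1 = -1.

-1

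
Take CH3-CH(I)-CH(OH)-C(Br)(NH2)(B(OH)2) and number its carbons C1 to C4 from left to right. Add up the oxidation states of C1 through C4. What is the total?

-2

Each bond to a more electronegative atom (O, N, halogen) counts +1, each bond to a less electronegative atom (H, metal, B, Si) counts −1, and each C–C bond counts 0. Tallying each carbon:
C1: 1C, 3H → 0 − 3 = -3
C2: 2C, 1H, 1I → 0 − 1 + 1 = 0
C3: 2C, 1H, 1O → 0 − 1 + 1 = 0
C4: 1C, 1N, 1Br, 1B → 0 + 1 + 1 − 1 = +1
Sum = -3 + 0 + 0 + 1 = -2.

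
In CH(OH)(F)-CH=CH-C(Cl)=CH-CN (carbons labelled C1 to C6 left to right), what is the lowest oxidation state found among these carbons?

Tallying each carbon's bonds:
C1: 1C, 1H, 1O, 1F → 0 − 1 + 1 + 1 = +1
C2: 3C, 1H → 0 − 1 = -1
C3: 3C, 1H → 0 − 1 = -1
C4: 3C, 1Cl → 0 + 1 = +1
C5: 3C, 1H → 0 − 1 = -1
C6: 1C, 3N → 0 + 3 = +3
The lowest value is -1.

-1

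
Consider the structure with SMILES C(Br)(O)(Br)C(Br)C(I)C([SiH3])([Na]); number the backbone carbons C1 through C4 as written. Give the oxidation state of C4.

-3

Each bond to a more electronegative atom (O, N, halogen) counts +1, each bond to a less electronegative atom (H, metal, B, Si) counts −1, and each C–C bond counts 0.
C4 has one bond to C (0), one bond to Si (-1), one bond to H (-1), one bond to Na (-1).
Oxidation state = 0 − 1 − 1 − 1 = -3.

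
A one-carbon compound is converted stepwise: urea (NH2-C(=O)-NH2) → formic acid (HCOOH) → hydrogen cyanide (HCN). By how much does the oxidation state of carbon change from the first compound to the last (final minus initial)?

-2

Carbon oxidation states along the series — urea: +4, formic acid: +2, hydrogen cyanide: +2.
Net change = +2 − (+4) = -2.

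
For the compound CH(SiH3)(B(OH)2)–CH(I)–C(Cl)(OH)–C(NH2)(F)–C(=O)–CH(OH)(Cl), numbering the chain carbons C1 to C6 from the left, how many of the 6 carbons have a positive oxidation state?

Tallying each carbon's bonds:
C1: 1C, 1H, 1B, 1Si → 0 − 1 − 1 − 1 = -3
C2: 2C, 1H, 1I → 0 − 1 + 1 = 0
C3: 2C, 1O, 1Cl → 0 + 1 + 1 = +2
C4: 2C, 1N, 1F → 0 + 1 + 1 = +2
C5: 2C, 2O → 0 + 2 = +2
C6: 1C, 1H, 1O, 1Cl → 0 − 1 + 1 + 1 = +1
4 carbons (C3, C4, C5, C6) meet the condition.

4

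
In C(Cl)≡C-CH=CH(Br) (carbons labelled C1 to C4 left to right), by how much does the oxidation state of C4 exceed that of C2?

C4: 2C, 1H, 1Br → 0 − 1 + 1 = 0
C2: 4C → 0 = 0
Difference: 0 − (0) = 0.

0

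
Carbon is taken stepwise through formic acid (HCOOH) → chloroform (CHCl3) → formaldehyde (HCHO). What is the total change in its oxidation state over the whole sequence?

-2

Carbon oxidation states along the series — formic acid: +2, chloroform: +2, formaldehyde: 0.
Net change = 0 − (+2) = -2.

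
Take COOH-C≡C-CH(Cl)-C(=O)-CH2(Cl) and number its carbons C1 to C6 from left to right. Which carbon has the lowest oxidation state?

C6

Each bond to a more electronegative atom (O, N, halogen) counts +1, each bond to a less electronegative atom (H, metal, B, Si) counts −1, and each C–C bond counts 0. Tallying each carbon:
C1: 1C, 3O → 0 + 3 = +3
C2: 4C → 0 = 0
C3: 4C → 0 = 0
C4: 2C, 1H, 1Cl → 0 − 1 + 1 = 0
C5: 2C, 2O → 0 + 2 = +2
C6: 1C, 2H, 1Cl → 0 − 2 + 1 = -1
The most reduced carbon is C6 at -1.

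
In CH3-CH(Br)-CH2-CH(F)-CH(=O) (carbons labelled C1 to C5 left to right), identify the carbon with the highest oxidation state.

C5

Tallying each carbon's bonds:
C1: 1C, 3H → 0 − 3 = -3
C2: 2C, 1H, 1Br → 0 − 1 + 1 = 0
C3: 2C, 2H → 0 − 2 = -2
C4: 2C, 1H, 1F → 0 − 1 + 1 = 0
C5: 1C, 1H, 2O → 0 − 1 + 2 = +1
The most oxidised carbon is C5 at +1.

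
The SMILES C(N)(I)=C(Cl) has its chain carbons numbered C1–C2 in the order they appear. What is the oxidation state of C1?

+2

Each bond to a more electronegative atom (O, N, halogen) counts +1, each bond to a less electronegative atom (H, metal, B, Si) counts −1, and each C–C bond counts 0.
C1 has a double bond to C (2×0 = 0), one bond to N (+1), one bond to I (+1).
Oxidation state = 0 + 1 + 1 = +2.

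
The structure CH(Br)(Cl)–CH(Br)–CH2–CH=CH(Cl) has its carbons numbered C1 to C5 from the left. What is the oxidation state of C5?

0

C5 has a double bond to C (2×0 = 0), one bond to H (-1), one bond to Cl (+1).
Oxidation state = 0 − 1 + 1 = 0.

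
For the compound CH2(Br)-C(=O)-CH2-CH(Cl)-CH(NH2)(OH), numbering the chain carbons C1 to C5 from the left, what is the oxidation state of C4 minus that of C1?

C4: 2C, 1H, 1Cl → 0 − 1 + 1 = 0
C1: 1C, 2H, 1Br → 0 − 2 + 1 = -1
Difference: 0 − (-1) = +1.

+1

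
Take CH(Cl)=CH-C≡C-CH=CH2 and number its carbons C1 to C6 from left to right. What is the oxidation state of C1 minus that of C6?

C1: 2C, 1H, 1Cl → 0 − 1 + 1 = 0
C6: 2C, 2H → 0 − 2 = -2
Difference: 0 − (-2) = +2.

+2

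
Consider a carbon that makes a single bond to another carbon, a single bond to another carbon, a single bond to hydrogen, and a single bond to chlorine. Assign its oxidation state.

Each bond to a more electronegative atom (O, N, halogen) counts +1, each bond to a less electronegative atom (H, metal, B, Si) counts −1, and each C–C bond counts 0.
The carbon has one bond to C (0), one bond to C (0), one bond to Cl (+1), one bond to H (-1).
Oxidation state = 0 + 0 + 1 − 1 = 0.

0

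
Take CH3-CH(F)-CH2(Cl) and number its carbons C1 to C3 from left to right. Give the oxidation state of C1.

-3

Bonds to more-electronegative neighbours contribute +1 each, bonds to H or metals contribute −1 each, and C–C bonds contribute 0.
C1 has one bond to C (0), one bond to H (-1), one bond to H (-1), one bond to H (-1).
Oxidation state = 0 − 1 − 1 − 1 = -3.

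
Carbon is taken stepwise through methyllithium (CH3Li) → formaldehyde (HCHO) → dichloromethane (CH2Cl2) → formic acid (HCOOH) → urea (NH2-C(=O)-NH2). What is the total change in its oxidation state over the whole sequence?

Carbon oxidation states along the series — methyllithium: -4, formaldehyde: 0, dichloromethane: 0, formic acid: +2, urea: +4.
Net change = +4 − (-4) = +8.

+8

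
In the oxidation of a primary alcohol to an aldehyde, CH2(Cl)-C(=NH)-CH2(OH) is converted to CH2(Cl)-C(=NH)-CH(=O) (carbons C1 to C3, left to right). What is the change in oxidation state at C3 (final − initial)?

+2

Before: C3 has 1 bond to C, 2 bonds to H, 1 bond to O → oxidation state -1.
After: C3 has 1 bond to C, 1 bond to H, 2 bonds to O → oxidation state +1.
Δ = +1 − (-1) = +2, so this is an oxidation at C3.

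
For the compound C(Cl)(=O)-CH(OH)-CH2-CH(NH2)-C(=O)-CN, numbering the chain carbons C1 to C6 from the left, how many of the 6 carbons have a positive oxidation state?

Assign +1 per bond to O/N/halogen, −1 per bond to H or an electropositive element, and 0 per bond to carbon. Tallying each carbon:
C1: 1C, 2O, 1Cl → 0 + 2 + 1 = +3
C2: 2C, 1H, 1O → 0 − 1 + 1 = 0
C3: 2C, 2H → 0 − 2 = -2
C4: 2C, 1H, 1N → 0 − 1 + 1 = 0
C5: 2C, 2O → 0 + 2 = +2
C6: 1C, 3N → 0 + 3 = +3
3 carbons (C1, C5, C6) meet the condition.

3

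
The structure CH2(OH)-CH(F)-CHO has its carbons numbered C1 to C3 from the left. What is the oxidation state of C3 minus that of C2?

+1

C3: 1C, 1H, 2O → 0 − 1 + 2 = +1
C2: 2C, 1H, 1F → 0 − 1 + 1 = 0
Difference: +1 − (0) = +1.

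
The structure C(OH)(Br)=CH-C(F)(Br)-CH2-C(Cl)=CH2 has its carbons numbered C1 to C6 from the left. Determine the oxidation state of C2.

-1

C2 has a double bond to C (2×0 = 0), one bond to C (0), one bond to H (-1).
Oxidation state = 0 + 0 − 1 = -1.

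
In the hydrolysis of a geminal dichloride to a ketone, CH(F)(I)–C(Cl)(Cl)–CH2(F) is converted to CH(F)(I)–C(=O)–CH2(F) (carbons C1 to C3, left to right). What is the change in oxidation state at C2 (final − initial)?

Before: C2 has 2 bonds to C, 2 bonds to Cl → oxidation state +2.
After: C2 has 2 bonds to C, 2 bonds to O → oxidation state +2.
Δ = +2 − (+2) = 0, so no net redox change at C2.

0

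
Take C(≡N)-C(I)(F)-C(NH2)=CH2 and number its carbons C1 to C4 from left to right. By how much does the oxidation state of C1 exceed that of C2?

+1

C1: 1C, 3N → 0 + 3 = +3
C2: 2C, 1F, 1I → 0 + 1 + 1 = +2
Difference: +3 − (+2) = +1.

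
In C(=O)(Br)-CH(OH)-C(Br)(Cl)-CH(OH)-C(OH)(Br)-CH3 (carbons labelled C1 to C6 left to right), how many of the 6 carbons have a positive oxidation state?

Tallying each carbon's bonds:
C1: 1C, 2O, 1Br → 0 + 2 + 1 = +3
C2: 2C, 1H, 1O → 0 − 1 + 1 = 0
C3: 2C, 1Cl, 1Br → 0 + 1 + 1 = +2
C4: 2C, 1H, 1O → 0 − 1 + 1 = 0
C5: 2C, 1O, 1Br → 0 + 1 + 1 = +2
C6: 1C, 3H → 0 − 3 = -3
3 carbons (C1, C3, C5) meet the condition.

3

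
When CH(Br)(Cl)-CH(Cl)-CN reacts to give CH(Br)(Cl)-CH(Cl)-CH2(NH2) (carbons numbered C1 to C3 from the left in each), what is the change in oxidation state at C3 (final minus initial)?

-4

Before: C3 has 1 bond to C, 3 bonds to N → oxidation state +3.
After: C3 has 1 bond to C, 2 bonds to H, 1 bond to N → oxidation state -1.
Δ = -1 − (+3) = -4, so this is a reduction at C3.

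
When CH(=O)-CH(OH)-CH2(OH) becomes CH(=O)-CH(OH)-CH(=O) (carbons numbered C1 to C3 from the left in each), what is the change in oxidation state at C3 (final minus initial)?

Before: C3 has 1 bond to C, 2 bonds to H, 1 bond to O → oxidation state -1.
After: C3 has 1 bond to C, 1 bond to H, 2 bonds to O → oxidation state +1.
Δ = +1 − (-1) = +2, so this is an oxidation at C3.

+2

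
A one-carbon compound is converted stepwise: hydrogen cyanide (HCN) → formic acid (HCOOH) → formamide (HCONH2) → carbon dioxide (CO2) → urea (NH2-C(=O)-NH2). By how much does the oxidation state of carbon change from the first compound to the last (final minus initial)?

Carbon oxidation states along the series — hydrogen cyanide: +2, formic acid: +2, formamide: +2, carbon dioxide: +4, urea: +4.
Net change = +4 − (+2) = +2.

+2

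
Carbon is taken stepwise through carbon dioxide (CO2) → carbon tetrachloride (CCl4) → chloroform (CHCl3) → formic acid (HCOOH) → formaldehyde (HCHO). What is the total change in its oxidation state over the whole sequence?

Carbon oxidation states along the series — carbon dioxide: +4, carbon tetrachloride: +4, chloroform: +2, formic acid: +2, formaldehyde: 0.
Net change = 0 − (+4) = -4.

-4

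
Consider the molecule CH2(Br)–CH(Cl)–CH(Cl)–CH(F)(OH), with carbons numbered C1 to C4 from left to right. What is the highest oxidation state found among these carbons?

Assign +1 per bond to O/N/halogen, −1 per bond to H or an electropositive element, and 0 per bond to carbon. Tallying each carbon:
C1: 1C, 2H, 1Br → 0 − 2 + 1 = -1
C2: 2C, 1H, 1Cl → 0 − 1 + 1 = 0
C3: 2C, 1H, 1Cl → 0 − 1 + 1 = 0
C4: 1C, 1H, 1O, 1F → 0 − 1 + 1 + 1 = +1
The highest value is +1.

+1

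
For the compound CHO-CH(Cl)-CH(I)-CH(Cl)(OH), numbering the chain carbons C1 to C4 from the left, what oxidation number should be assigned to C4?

Bonds to more-electronegative neighbours contribute +1 each, bonds to H or metals contribute −1 each, and C–C bonds contribute 0.
C4 has one bond to C (0), one bond to Cl (+1), one bond to H (-1), one bond to O (+1).
Oxidation state = 0 + 1 − 1 + 1 = +1.

+1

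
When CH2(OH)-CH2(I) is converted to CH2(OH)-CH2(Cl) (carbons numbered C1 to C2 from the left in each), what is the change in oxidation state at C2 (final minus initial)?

0

Before: C2 has 1 bond to C, 2 bonds to H, 1 bond to I → oxidation state -1.
After: C2 has 1 bond to C, 2 bonds to H, 1 bond to Cl → oxidation state -1.
Δ = -1 − (-1) = 0, so no net redox change at C2.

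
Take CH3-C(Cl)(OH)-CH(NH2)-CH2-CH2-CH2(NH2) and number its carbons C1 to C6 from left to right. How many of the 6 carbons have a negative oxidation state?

4

Assign +1 per bond to O/N/halogen, −1 per bond to H or an electropositive element, and 0 per bond to carbon. Tallying each carbon:
C1: 1C, 3H → 0 − 3 = -3
C2: 2C, 1O, 1Cl → 0 + 1 + 1 = +2
C3: 2C, 1H, 1N → 0 − 1 + 1 = 0
C4: 2C, 2H → 0 − 2 = -2
C5: 2C, 2H → 0 − 2 = -2
C6: 1C, 2H, 1N → 0 − 2 + 1 = -1
4 carbons (C1, C4, C5, C6) meet the condition.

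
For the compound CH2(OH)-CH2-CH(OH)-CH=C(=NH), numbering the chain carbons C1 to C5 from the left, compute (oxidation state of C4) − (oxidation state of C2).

+1

C4: 3C, 1H → 0 − 1 = -1
C2: 2C, 2H → 0 − 2 = -2
Difference: -1 − (-2) = +1.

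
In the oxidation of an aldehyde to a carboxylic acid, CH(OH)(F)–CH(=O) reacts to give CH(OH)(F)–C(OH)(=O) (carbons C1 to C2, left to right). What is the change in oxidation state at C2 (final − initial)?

Before: C2 has 1 bond to C, 1 bond to H, 2 bonds to O → oxidation state +1.
After: C2 has 1 bond to C, 3 bonds to O → oxidation state +3.
Δ = +3 − (+1) = +2, so this is an oxidation at C2.

+2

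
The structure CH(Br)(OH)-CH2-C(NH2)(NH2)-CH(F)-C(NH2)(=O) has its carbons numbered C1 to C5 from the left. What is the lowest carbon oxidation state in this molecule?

-2

Count +1 for every bond to an atom more electronegative than carbon and −1 for every bond to one less electronegative; C–C bonds are 0. Tallying each carbon:
C1: 1C, 1H, 1O, 1Br → 0 − 1 + 1 + 1 = +1
C2: 2C, 2H → 0 − 2 = -2
C3: 2C, 2N → 0 + 2 = +2
C4: 2C, 1H, 1F → 0 − 1 + 1 = 0
C5: 1C, 2O, 1N → 0 + 2 + 1 = +3
The lowest value is -2.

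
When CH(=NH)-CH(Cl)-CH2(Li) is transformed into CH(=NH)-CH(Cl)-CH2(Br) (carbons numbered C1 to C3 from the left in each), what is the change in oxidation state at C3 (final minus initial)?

Before: C3 has 1 bond to C, 2 bonds to H, 1 bond to Li → oxidation state -3.
After: C3 has 1 bond to C, 2 bonds to H, 1 bond to Br → oxidation state -1.
Δ = -1 − (-3) = +2, so this is an oxidation at C3.

+2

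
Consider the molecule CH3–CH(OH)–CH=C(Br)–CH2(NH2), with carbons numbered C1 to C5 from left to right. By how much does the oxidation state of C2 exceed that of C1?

C2: 2C, 1H, 1O → 0 − 1 + 1 = 0
C1: 1C, 3H → 0 − 3 = -3
Difference: 0 − (-3) = +3.

+3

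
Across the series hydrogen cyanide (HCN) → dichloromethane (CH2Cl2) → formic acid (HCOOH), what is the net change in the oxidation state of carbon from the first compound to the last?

Carbon oxidation states along the series — hydrogen cyanide: +2, dichloromethane: 0, formic acid: +2.
Net change = +2 − (+2) = 0.

0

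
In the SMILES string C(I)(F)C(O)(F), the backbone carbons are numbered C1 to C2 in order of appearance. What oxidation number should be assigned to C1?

C1 has one bond to C (0), one bond to I (+1), one bond to H (-1), one bond to F (+1).
Oxidation state = 0 + 1 − 1 + 1 = +1.

+1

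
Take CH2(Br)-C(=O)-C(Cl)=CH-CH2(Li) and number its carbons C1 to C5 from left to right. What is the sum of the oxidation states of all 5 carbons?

Tallying each carbon's bonds:
C1: 1C, 2H, 1Br → 0 − 2 + 1 = -1
C2: 2C, 2O → 0 + 2 = +2
C3: 3C, 1Cl → 0 + 1 = +1
C4: 3C, 1H → 0 − 1 = -1
C5: 1C, 2H, 1Li → 0 − 2 − 1 = -3
Sum = -1 + 2 + 1 − 1 − 3 = -2.

-2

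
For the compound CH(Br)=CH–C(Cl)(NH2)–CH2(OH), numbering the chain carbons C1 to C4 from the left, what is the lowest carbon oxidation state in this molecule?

-1

Tallying each carbon's bonds:
C1: 2C, 1H, 1Br → 0 − 1 + 1 = 0
C2: 3C, 1H → 0 − 1 = -1
C3: 2C, 1N, 1Cl → 0 + 1 + 1 = +2
C4: 1C, 2H, 1O → 0 − 2 + 1 = -1
The lowest value is -1.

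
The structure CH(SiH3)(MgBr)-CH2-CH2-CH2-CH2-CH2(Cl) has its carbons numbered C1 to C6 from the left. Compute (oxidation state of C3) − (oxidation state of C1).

C3: 2C, 2H → 0 − 2 = -2
C1: 1C, 1H, 1Mg, 1Si → 0 − 1 − 1 − 1 = -3
Difference: -2 − (-3) = +1.

+1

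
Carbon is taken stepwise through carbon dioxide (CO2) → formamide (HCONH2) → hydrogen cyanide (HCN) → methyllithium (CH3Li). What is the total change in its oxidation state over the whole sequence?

-8

Carbon oxidation states along the series — carbon dioxide: +4, formamide: +2, hydrogen cyanide: +2, methyllithium: -4.
Net change = -4 − (+4) = -8.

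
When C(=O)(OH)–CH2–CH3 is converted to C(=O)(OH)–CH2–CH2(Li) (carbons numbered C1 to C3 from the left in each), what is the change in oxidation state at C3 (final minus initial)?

Before: C3 has 1 bond to C, 3 bonds to H → oxidation state -3.
After: C3 has 1 bond to C, 2 bonds to H, 1 bond to Li → oxidation state -3.
Δ = -3 − (-3) = 0, so no net redox change at C3.

0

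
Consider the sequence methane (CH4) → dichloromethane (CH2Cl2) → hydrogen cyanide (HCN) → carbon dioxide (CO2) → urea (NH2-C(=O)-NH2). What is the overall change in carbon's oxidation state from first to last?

+8

Carbon oxidation states along the series — methane: -4, dichloromethane: 0, hydrogen cyanide: +2, carbon dioxide: +4, urea: +4.
Net change = +4 − (-4) = +8.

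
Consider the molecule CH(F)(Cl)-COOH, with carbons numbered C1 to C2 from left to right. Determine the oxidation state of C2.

+3

Each bond to a more electronegative atom (O, N, halogen) counts +1, each bond to a less electronegative atom (H, metal, B, Si) counts −1, and each C–C bond counts 0.
C2 has one bond to C (0), a double bond to O (2×+1 = +2), one bond to O (+1).
Oxidation state = 0 + 2 + 1 = +3.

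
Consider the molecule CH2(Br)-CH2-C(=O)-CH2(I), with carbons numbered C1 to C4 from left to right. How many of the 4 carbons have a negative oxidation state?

3

Each bond to a more electronegative atom (O, N, halogen) counts +1, each bond to a less electronegative atom (H, metal, B, Si) counts −1, and each C–C bond counts 0. Tallying each carbon:
C1: 1C, 2H, 1Br → 0 − 2 + 1 = -1
C2: 2C, 2H → 0 − 2 = -2
C3: 2C, 2O → 0 + 2 = +2
C4: 1C, 2H, 1I → 0 − 2 + 1 = -1
3 carbons (C1, C2, C4) meet the condition.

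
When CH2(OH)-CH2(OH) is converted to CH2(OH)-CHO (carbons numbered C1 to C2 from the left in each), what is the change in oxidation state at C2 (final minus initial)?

Before: C2 has 1 bond to C, 2 bonds to H, 1 bond to O → oxidation state -1.
After: C2 has 1 bond to C, 1 bond to H, 2 bonds to O → oxidation state +1.
Δ = +1 − (-1) = +2, so this is an oxidation at C2.

+2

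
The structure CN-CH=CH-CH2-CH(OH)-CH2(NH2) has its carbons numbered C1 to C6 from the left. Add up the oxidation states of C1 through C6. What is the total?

Tallying each carbon's bonds:
C1: 1C, 3N → 0 + 3 = +3
C2: 3C, 1H → 0 − 1 = -1
C3: 3C, 1H → 0 − 1 = -1
C4: 2C, 2H → 0 − 2 = -2
C5: 2C, 1H, 1O → 0 − 1 + 1 = 0
C6: 1C, 2H, 1N → 0 − 2 + 1 = -1
Sum = +3 − 1 − 1 − 2 + 0 − 1 = -2.

-2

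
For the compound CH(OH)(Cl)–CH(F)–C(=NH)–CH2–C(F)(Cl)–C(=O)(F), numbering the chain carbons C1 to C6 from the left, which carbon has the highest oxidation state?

Count +1 for every bond to an atom more electronegative than carbon and −1 for every bond to one less electronegative; C–C bonds are 0. Tallying each carbon:
C1: 1C, 1H, 1O, 1Cl → 0 − 1 + 1 + 1 = +1
C2: 2C, 1H, 1F → 0 − 1 + 1 = 0
C3: 2C, 2N → 0 + 2 = +2
C4: 2C, 2H → 0 − 2 = -2
C5: 2C, 1F, 1Cl → 0 + 1 + 1 = +2
C6: 1C, 2O, 1F → 0 + 2 + 1 = +3
The most oxidised carbon is C6 at +3.

C6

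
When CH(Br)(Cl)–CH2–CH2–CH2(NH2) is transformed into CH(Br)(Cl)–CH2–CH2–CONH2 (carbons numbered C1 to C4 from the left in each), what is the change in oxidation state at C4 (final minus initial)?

Before: C4 has 1 bond to C, 2 bonds to H, 1 bond to N → oxidation state -1.
After: C4 has 1 bond to C, 2 bonds to O, 1 bond to N → oxidation state +3.
Δ = +3 − (-1) = +4, so this is an oxidation at C4.

+4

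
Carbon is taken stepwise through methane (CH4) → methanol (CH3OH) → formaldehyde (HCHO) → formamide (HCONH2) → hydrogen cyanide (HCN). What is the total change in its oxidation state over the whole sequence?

Carbon oxidation states along the series — methane: -4, methanol: -2, formaldehyde: 0, formamide: +2, hydrogen cyanide: +2.
Net change = +2 − (-4) = +6.

+6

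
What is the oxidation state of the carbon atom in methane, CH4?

-4

Each bond to a more electronegative atom (O, N, halogen) counts +1, each bond to a less electronegative atom (H, metal, B, Si) counts −1, and each C–C bond counts 0.
The carbon has one bond to H (-1), one bond to H (-1), one bond to H (-1), one bond to H (-1).
Oxidation state = -1 − 1 − 1 − 1 = -4.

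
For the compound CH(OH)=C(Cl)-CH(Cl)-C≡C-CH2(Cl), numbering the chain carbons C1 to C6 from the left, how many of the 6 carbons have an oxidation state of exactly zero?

Tallying each carbon's bonds:
C1: 2C, 1H, 1O → 0 − 1 + 1 = 0
C2: 3C, 1Cl → 0 + 1 = +1
C3: 2C, 1H, 1Cl → 0 − 1 + 1 = 0
C4: 4C → 0 = 0
C5: 4C → 0 = 0
C6: 1C, 2H, 1Cl → 0 − 2 + 1 = -1
4 carbons (C1, C3, C4, C5) meet the condition.

4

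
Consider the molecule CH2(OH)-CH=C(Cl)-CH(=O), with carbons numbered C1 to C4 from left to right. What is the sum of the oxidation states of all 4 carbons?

0

Tallying each carbon's bonds:
C1: 1C, 2H, 1O → 0 − 2 + 1 = -1
C2: 3C, 1H → 0 − 1 = -1
C3: 3C, 1Cl → 0 + 1 = +1
C4: 1C, 1H, 2O → 0 − 1 + 2 = +1
Sum = -1 − 1 + 1 + 1 = 0.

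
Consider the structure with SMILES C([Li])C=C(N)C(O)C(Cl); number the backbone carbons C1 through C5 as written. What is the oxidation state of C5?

Assign +1 per bond to O/N/halogen, −1 per bond to H or an electropositive element, and 0 per bond to carbon.
C5 has one bond to C (0), one bond to Cl (+1), one bond to H (-1), one bond to H (-1).
Oxidation state = 0 + 1 − 1 − 1 = -1.

-1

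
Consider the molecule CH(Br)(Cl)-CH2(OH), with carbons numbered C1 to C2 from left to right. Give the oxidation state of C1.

+1

C1 has one bond to C (0), one bond to Br (+1), one bond to Cl (+1), one bond to H (-1).
Oxidation state = 0 + 1 + 1 − 1 = +1.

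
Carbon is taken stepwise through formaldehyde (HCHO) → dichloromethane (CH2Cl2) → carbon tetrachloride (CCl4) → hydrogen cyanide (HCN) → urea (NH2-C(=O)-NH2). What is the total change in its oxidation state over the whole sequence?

Carbon oxidation states along the series — formaldehyde: 0, dichloromethane: 0, carbon tetrachloride: +4, hydrogen cyanide: +2, urea: +4.
Net change = +4 − (0) = +4.

+4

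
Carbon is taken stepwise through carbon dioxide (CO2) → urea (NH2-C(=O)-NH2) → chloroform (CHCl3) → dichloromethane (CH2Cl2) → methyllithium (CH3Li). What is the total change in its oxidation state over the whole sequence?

-8

Carbon oxidation states along the series — carbon dioxide: +4, urea: +4, chloroform: +2, dichloromethane: 0, methyllithium: -4.
Net change = -4 − (+4) = -8.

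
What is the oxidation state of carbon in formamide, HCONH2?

Each bond to a more electronegative atom (O, N, halogen) counts +1, each bond to a less electronegative atom (H, metal, B, Si) counts −1, and each C–C bond counts 0.
The carbon has one bond to H (-1), a double bond to O (2×+1 = +2), one bond to N (+1).
Oxidation state = -1 + 2 + 1 = +2.

+2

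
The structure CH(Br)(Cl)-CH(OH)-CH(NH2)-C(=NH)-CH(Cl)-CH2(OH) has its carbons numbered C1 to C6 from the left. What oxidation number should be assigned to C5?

0

C5 has one bond to C (0), one bond to C (0), one bond to H (-1), one bond to Cl (+1).
Oxidation state = 0 + 0 − 1 + 1 = 0.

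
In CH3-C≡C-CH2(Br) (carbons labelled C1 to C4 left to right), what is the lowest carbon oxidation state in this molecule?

Bonds to more-electronegative neighbours contribute +1 each, bonds to H or metals contribute −1 each, and C–C bonds contribute 0. Tallying each carbon:
C1: 1C, 3H → 0 − 3 = -3
C2: 4C → 0 = 0
C3: 4C → 0 = 0
C4: 1C, 2H, 1Br → 0 − 2 + 1 = -1
The lowest value is -3.

-3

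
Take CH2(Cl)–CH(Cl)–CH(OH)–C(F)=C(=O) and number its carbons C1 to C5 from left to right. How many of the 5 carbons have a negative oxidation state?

Tallying each carbon's bonds:
C1: 1C, 2H, 1Cl → 0 − 2 + 1 = -1
C2: 2C, 1H, 1Cl → 0 − 1 + 1 = 0
C3: 2C, 1H, 1O → 0 − 1 + 1 = 0
C4: 3C, 1F → 0 + 1 = +1
C5: 2C, 2O → 0 + 2 = +2
1 carbon (C1) meets the condition.

1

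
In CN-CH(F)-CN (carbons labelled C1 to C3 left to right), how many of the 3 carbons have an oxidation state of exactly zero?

Tallying each carbon's bonds:
C1: 1C, 3N → 0 + 3 = +3
C2: 2C, 1H, 1F → 0 − 1 + 1 = 0
C3: 1C, 3N → 0 + 3 = +3
1 carbon (C2) meets the condition.

1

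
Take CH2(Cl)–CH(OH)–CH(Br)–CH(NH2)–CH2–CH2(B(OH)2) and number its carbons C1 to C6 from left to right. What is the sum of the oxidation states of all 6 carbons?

Tallying each carbon's bonds:
C1: 1C, 2H, 1Cl → 0 − 2 + 1 = -1
C2: 2C, 1H, 1O → 0 − 1 + 1 = 0
C3: 2C, 1H, 1Br → 0 − 1 + 1 = 0
C4: 2C, 1H, 1N → 0 − 1 + 1 = 0
C5: 2C, 2H → 0 − 2 = -2
C6: 1C, 2H, 1B → 0 − 2 − 1 = -3
Sum = -1 + 0 + 0 + 0 − 2 − 3 = -6.

-6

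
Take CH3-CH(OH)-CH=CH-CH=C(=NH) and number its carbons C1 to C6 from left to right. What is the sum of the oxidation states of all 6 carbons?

Each bond to a more electronegative atom (O, N, halogen) counts +1, each bond to a less electronegative atom (H, metal, B, Si) counts −1, and each C–C bond counts 0. Tallying each carbon:
C1: 1C, 3H → 0 − 3 = -3
C2: 2C, 1H, 1O → 0 − 1 + 1 = 0
C3: 3C, 1H → 0 − 1 = -1
C4: 3C, 1H → 0 − 1 = -1
C5: 3C, 1H → 0 − 1 = -1
C6: 2C, 2N → 0 + 2 = +2
Sum = -3 + 0 − 1 − 1 − 1 + 2 = -4.

-4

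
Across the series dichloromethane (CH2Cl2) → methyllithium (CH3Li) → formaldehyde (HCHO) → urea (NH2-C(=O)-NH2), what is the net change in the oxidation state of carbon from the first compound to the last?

Carbon oxidation states along the series — dichloromethane: 0, methyllithium: -4, formaldehyde: 0, urea: +4.
Net change = +4 − (0) = +4.

+4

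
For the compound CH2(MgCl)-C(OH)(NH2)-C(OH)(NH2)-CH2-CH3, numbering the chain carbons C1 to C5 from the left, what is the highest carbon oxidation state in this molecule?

+2

Tallying each carbon's bonds:
C1: 1C, 2H, 1Mg → 0 − 2 − 1 = -3
C2: 2C, 1O, 1N → 0 + 1 + 1 = +2
C3: 2C, 1O, 1N → 0 + 1 + 1 = +2
C4: 2C, 2H → 0 − 2 = -2
C5: 1C, 3H → 0 − 3 = -3
The highest value is +2.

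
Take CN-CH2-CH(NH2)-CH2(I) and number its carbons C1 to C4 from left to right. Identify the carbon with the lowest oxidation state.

C2

Count +1 for every bond to an atom more electronegative than carbon and −1 for every bond to one less electronegative; C–C bonds are 0. Tallying each carbon:
C1: 1C, 3N → 0 + 3 = +3
C2: 2C, 2H → 0 − 2 = -2
C3: 2C, 1H, 1N → 0 − 1 + 1 = 0
C4: 1C, 2H, 1I → 0 − 2 + 1 = -1
The most reduced carbon is C2 at -2.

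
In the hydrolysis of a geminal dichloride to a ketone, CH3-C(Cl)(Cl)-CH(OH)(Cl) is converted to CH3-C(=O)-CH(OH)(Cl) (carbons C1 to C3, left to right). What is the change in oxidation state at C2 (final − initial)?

0

Before: C2 has 2 bonds to C, 2 bonds to Cl → oxidation state +2.
After: C2 has 2 bonds to C, 2 bonds to O → oxidation state +2.
Δ = +2 − (+2) = 0, so no net redox change at C2.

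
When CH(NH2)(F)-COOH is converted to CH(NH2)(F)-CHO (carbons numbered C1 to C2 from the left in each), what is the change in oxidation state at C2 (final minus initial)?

Before: C2 has 1 bond to C, 3 bonds to O → oxidation state +3.
After: C2 has 1 bond to C, 1 bond to H, 2 bonds to O → oxidation state +1.
Δ = +1 − (+3) = -2, so this is a reduction at C2.

-2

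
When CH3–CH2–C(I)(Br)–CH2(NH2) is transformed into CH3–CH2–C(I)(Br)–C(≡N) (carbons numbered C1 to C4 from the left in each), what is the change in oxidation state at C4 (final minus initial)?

+4

Before: C4 has 1 bond to C, 2 bonds to H, 1 bond to N → oxidation state -1.
After: C4 has 1 bond to C, 3 bonds to N → oxidation state +3.
Δ = +3 − (-1) = +4, so this is an oxidation at C4.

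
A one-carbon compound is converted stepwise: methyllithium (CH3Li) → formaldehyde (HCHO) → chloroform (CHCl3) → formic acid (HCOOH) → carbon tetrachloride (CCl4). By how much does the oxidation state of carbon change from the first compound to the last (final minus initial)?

+8

Carbon oxidation states along the series — methyllithium: -4, formaldehyde: 0, chloroform: +2, formic acid: +2, carbon tetrachloride: +4.
Net change = +4 − (-4) = +8.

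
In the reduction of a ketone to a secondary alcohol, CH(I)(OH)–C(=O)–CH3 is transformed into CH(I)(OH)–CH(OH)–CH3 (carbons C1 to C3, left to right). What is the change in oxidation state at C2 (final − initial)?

Before: C2 has 2 bonds to C, 2 bonds to O → oxidation state +2.
After: C2 has 2 bonds to C, 1 bond to H, 1 bond to O → oxidation state 0.
Δ = 0 − (+2) = -2, so this is a reduction at C2.

-2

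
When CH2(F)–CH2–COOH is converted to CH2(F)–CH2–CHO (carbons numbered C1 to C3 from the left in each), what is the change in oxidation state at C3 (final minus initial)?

Before: C3 has 1 bond to C, 3 bonds to O → oxidation state +3.
After: C3 has 1 bond to C, 1 bond to H, 2 bonds to O → oxidation state +1.
Δ = +1 − (+3) = -2, so this is a reduction at C3.

-2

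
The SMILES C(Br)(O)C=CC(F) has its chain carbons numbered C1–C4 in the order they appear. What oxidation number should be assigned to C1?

+1

C1 has one bond to C (0), one bond to Br (+1), one bond to O (+1), one bond to H (-1).
Oxidation state = 0 + 1 + 1 − 1 = +1.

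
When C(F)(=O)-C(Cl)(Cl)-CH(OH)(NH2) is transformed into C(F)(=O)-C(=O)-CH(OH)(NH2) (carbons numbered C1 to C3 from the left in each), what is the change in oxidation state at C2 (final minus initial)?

Before: C2 has 2 bonds to C, 2 bonds to Cl → oxidation state +2.
After: C2 has 2 bonds to C, 2 bonds to O → oxidation state +2.
Δ = +2 − (+2) = 0, so no net redox change at C2.

0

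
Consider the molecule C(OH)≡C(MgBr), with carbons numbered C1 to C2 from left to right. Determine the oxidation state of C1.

+1

Bonds to more-electronegative neighbours contribute +1 each, bonds to H or metals contribute −1 each, and C–C bonds contribute 0.
C1 has a triple bond to C (3×0 = 0), one bond to O (+1).
Oxidation state = 0 + 1 = +1.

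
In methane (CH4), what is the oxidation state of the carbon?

The carbon has one bond to H (-1), one bond to H (-1), one bond to H (-1), one bond to H (-1).
Oxidation state = -1 − 1 − 1 − 1 = -4.

-4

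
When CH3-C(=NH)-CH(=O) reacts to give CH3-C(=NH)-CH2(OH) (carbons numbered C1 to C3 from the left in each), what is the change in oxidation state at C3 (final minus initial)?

-2

Before: C3 has 1 bond to C, 1 bond to H, 2 bonds to O → oxidation state +1.
After: C3 has 1 bond to C, 2 bonds to H, 1 bond to O → oxidation state -1.
Δ = -1 − (+1) = -2, so this is a reduction at C3.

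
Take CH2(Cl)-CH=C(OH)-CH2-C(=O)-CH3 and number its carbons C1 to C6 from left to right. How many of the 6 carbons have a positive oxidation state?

2

Tallying each carbon's bonds:
C1: 1C, 2H, 1Cl → 0 − 2 + 1 = -1
C2: 3C, 1H → 0 − 1 = -1
C3: 3C, 1O → 0 + 1 = +1
C4: 2C, 2H → 0 − 2 = -2
C5: 2C, 2O → 0 + 2 = +2
C6: 1C, 3H → 0 − 3 = -3
2 carbons (C3, C5) meet the condition.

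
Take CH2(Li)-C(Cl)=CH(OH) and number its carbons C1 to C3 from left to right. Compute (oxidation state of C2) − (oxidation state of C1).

+4

C2: 3C, 1Cl → 0 + 1 = +1
C1: 1C, 2H, 1Li → 0 − 2 − 1 = -3
Difference: +1 − (-3) = +4.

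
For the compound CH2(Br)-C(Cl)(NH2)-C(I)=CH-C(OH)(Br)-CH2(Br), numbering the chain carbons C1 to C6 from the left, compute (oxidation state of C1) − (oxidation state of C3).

C1: 1C, 2H, 1Br → 0 − 2 + 1 = -1
C3: 3C, 1I → 0 + 1 = +1
Difference: -1 − (+1) = -2.

-2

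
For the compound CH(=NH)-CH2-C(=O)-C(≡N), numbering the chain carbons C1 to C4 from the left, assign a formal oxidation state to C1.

+1

Count +1 for every bond to an atom more electronegative than carbon and −1 for every bond to one less electronegative; C–C bonds are 0.
C1 has one bond to C (0), one bond to H (-1), a double bond to N (2×+1 = +2).
Oxidation state = 0 − 1 + 2 = +1.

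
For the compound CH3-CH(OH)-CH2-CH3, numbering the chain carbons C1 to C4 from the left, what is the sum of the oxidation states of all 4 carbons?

-8

Count +1 for every bond to an atom more electronegative than carbon and −1 for every bond to one less electronegative; C–C bonds are 0. Tallying each carbon:
C1: 1C, 3H → 0 − 3 = -3
C2: 2C, 1H, 1O → 0 − 1 + 1 = 0
C3: 2C, 2H → 0 − 2 = -2
C4: 1C, 3H → 0 − 3 = -3
Sum = -3 + 0 − 2 − 3 = -8.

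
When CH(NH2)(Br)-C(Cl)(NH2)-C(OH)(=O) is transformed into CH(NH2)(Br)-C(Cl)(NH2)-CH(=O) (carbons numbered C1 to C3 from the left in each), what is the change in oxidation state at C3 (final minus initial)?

Before: C3 has 1 bond to C, 3 bonds to O → oxidation state +3.
After: C3 has 1 bond to C, 1 bond to H, 2 bonds to O → oxidation state +1.
Δ = +1 − (+3) = -2, so this is a reduction at C3.

-2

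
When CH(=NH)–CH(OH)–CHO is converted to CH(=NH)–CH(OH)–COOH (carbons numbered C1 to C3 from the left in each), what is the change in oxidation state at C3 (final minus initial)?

Before: C3 has 1 bond to C, 1 bond to H, 2 bonds to O → oxidation state +1.
After: C3 has 1 bond to C, 3 bonds to O → oxidation state +3.
Δ = +3 − (+1) = +2, so this is an oxidation at C3.

+2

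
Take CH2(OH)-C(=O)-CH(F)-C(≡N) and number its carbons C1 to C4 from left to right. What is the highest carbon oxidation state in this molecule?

Bonds to more-electronegative neighbours contribute +1 each, bonds to H or metals contribute −1 each, and C–C bonds contribute 0. Tallying each carbon:
C1: 1C, 2H, 1O → 0 − 2 + 1 = -1
C2: 2C, 2O → 0 + 2 = +2
C3: 2C, 1H, 1F → 0 − 1 + 1 = 0
C4: 1C, 3N → 0 + 3 = +3
The highest value is +3.

+3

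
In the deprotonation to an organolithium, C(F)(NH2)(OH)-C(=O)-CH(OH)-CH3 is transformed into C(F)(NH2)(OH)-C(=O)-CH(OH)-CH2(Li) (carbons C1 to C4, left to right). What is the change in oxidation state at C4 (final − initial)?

Before: C4 has 1 bond to C, 3 bonds to H → oxidation state -3.
After: C4 has 1 bond to C, 2 bonds to H, 1 bond to Li → oxidation state -3.
Δ = -3 − (-3) = 0, so no net redox change at C4.

0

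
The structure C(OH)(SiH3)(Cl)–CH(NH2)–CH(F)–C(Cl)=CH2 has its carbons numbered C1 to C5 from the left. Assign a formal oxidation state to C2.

Assign +1 per bond to O/N/halogen, −1 per bond to H or an electropositive element, and 0 per bond to carbon.
C2 has one bond to C (0), one bond to C (0), one bond to H (-1), one bond to N (+1).
Oxidation state = 0 + 0 − 1 + 1 = 0.

0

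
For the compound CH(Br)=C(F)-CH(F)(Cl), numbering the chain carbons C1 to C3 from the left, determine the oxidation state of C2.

+1

C2 has a double bond to C (2×0 = 0), one bond to C (0), one bond to F (+1).
Oxidation state = 0 + 0 + 1 = +1.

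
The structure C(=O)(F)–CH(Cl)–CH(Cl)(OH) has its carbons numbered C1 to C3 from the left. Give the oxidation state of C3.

Assign +1 per bond to O/N/halogen, −1 per bond to H or an electropositive element, and 0 per bond to carbon.
C3 has one bond to C (0), one bond to Cl (+1), one bond to O (+1), one bond to H (-1).
Oxidation state = 0 + 1 + 1 − 1 = +1.

+1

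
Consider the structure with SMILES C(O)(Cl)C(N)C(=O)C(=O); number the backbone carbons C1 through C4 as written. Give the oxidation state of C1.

+1

Bonds to more-electronegative neighbours contribute +1 each, bonds to H or metals contribute −1 each, and C–C bonds contribute 0.
C1 has one bond to C (0), one bond to H (-1), one bond to O (+1), one bond to Cl (+1).
Oxidation state = 0 − 1 + 1 + 1 = +1.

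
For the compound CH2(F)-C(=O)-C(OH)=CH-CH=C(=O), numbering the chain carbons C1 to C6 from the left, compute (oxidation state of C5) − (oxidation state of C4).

C5: 3C, 1H → 0 − 1 = -1
C4: 3C, 1H → 0 − 1 = -1
Difference: -1 − (-1) = 0.

0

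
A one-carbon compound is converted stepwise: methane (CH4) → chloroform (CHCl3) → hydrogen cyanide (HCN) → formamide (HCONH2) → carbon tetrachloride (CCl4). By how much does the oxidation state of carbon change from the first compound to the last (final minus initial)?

Carbon oxidation states along the series — methane: -4, chloroform: +2, hydrogen cyanide: +2, formamide: +2, carbon tetrachloride: +4.
Net change = +4 − (-4) = +8.

+8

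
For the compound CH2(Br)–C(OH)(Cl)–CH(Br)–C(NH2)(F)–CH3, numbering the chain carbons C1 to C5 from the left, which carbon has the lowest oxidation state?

Each bond to a more electronegative atom (O, N, halogen) counts +1, each bond to a less electronegative atom (H, metal, B, Si) counts −1, and each C–C bond counts 0. Tallying each carbon:
C1: 1C, 2H, 1Br → 0 − 2 + 1 = -1
C2: 2C, 1O, 1Cl → 0 + 1 + 1 = +2
C3: 2C, 1H, 1Br → 0 − 1 + 1 = 0
C4: 2C, 1N, 1F → 0 + 1 + 1 = +2
C5: 1C, 3H → 0 − 3 = -3
The most reduced carbon is C5 at -3.

C5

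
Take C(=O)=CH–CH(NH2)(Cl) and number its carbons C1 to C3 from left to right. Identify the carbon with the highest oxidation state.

C1

Count +1 for every bond to an atom more electronegative than carbon and −1 for every bond to one less electronegative; C–C bonds are 0. Tallying each carbon:
C1: 2C, 2O → 0 + 2 = +2
C2: 3C, 1H → 0 − 1 = -1
C3: 1C, 1H, 1N, 1Cl → 0 − 1 + 1 + 1 = +1
The most oxidised carbon is C1 at +2.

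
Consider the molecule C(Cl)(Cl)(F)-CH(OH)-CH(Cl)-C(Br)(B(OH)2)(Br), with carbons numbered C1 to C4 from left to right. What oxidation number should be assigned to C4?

Each bond to a more electronegative atom (O, N, halogen) counts +1, each bond to a less electronegative atom (H, metal, B, Si) counts −1, and each C–C bond counts 0.
C4 has one bond to C (0), one bond to Br (+1), one bond to B (-1), one bond to Br (+1).
Oxidation state = 0 + 1 − 1 + 1 = +1.

+1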